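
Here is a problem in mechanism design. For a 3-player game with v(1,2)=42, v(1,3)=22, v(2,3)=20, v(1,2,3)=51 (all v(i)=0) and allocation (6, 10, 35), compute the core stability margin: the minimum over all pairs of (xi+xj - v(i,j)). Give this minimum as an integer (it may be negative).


Step 1: Slack for coalition (1,2): x1+x2 - v12 = 16 - 42 = -26
Step 2: Slack for coalition (1,3): x1+x3 - v13 = 41 - 22 = 19
Step 3: Slack for coalition (2,3): x2+x3 - v23 = 45 - 20 = 25
Step 4: Minimum slack = min(-26, 19, 25) = -26, attained by (1,2); coalition (1,2) can block (slack < 0), so the allocation is not in the core

-26


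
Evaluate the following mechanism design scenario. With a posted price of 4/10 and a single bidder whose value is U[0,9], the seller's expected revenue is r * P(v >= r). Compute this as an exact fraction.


Step 1: Posted price r = 2/5, value support [0,9]
Step 2: P(v >= r) = (9 - 2/5)/9 = 43/45
Step 3: Expected revenue = r * P(v >= r) = 2/5 * 43/45
Step 4: Revenue = 86/225

86/225


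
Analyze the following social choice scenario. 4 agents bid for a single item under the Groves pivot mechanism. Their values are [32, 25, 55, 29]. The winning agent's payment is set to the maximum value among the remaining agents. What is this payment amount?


Step 1: The efficient winner is agent 2 with value 55
Step 2: Other agents' values: [32, 25, 29]
Step 3: Pivot payment = max(others) = 32
Step 4: The winner pays 32

32


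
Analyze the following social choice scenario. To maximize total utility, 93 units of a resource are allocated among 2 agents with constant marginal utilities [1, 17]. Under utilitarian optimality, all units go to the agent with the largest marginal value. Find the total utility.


Step 1: The marginal utilities are [1, 17]
Step 2: The highest marginal utility is 17
Step 3: All 93 units go to that agent
Step 4: Total utility = 17 * 93 = 1581

1581


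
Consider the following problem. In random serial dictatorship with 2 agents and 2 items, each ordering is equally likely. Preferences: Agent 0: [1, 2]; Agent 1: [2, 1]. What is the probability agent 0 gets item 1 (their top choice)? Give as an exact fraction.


Step 1: Agent 0 wants item 1
Step 2: There are 2 possible orderings of agents
Step 3: In 2 orderings, agent 0 gets item 1
Step 4: Probability = 2/2 = 1

1


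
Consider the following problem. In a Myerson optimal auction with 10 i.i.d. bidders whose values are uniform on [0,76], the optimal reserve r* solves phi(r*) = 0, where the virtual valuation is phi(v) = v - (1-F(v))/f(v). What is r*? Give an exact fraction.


Step 1: For U[0,76], F(v) = v/76 and f(v) = 1/76
Step 2: phi(v) = v - (1 - v/76)/(1/76) = v - (76 - v) = 2v - 76
Step 3: Set phi(r*) = 0: 2r* - 76 = 0
Step 4: r* = 76/2 = 38 (the number of bidders n = 10 does not enter)

38


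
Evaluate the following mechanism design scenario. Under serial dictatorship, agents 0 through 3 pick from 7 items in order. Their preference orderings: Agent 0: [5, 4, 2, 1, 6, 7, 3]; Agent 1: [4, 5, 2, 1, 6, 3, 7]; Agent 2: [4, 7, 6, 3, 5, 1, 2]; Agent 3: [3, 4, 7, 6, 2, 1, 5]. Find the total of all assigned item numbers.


Step 1: Agent 0 picks item 5
Step 2: Agent 1 picks item 4
Step 3: Agent 2 picks item 7
Step 4: Agent 3 picks item 3
Step 5: Sum = 5 + 4 + 7 + 3 = 19

19


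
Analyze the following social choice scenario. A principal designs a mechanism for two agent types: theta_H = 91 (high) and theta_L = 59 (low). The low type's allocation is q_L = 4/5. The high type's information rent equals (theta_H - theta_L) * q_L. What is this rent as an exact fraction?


Step 1: theta_H - theta_L = 91 - 59 = 32
Step 2: Information rent = (theta_H - theta_L) * q_L
Step 3: = 32 * 4/5
Step 4: = 128/5

128/5


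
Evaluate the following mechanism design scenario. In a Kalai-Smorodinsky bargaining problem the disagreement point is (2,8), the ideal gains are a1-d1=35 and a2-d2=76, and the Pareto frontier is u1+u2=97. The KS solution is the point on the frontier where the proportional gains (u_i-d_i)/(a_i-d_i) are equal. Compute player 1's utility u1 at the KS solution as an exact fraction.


Step 1: At the KS point, (u1-d1)/r1 = (u2-d2)/r2 = t and u1+u2 = 97
Step 2: u1 = d1 + r1*t and u2 = d2 + r2*t, so (d1 + r1*t) + (d2 + r2*t) = 97
Step 3: t = (97 - 2 - 8)/(35 + 76) = 87/111 = 29/37
Step 4: u1 = d1 + r1*t = 2 + 35 * 29/37 = 1089/37
Step 5: (Check: u2 = d2 + r2*t = 2500/37; u1+u2 = 1089/37 + 2500/37 = 97, on the frontier.)

1089/37


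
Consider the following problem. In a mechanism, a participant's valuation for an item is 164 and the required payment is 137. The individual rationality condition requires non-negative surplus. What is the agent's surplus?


Step 1: Surplus = value - payment = 164 - 137 = 27
Step 2: IR is satisfied (surplus >= 0)

27


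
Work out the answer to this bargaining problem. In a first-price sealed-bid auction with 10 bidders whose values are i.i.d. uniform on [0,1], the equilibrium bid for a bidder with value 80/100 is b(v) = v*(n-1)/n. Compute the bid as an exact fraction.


Step 1: The symmetric BNE bidding function is b(v) = v * (n-1) / n
Step 2: Substitute v = 4/5 and n = 10
Step 3: b = 4/5 * 9/10
Step 4: b = 18/25

18/25


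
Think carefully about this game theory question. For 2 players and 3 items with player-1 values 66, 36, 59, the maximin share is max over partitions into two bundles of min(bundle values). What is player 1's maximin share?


Step 1: Item values = 66, 36, 59
Step 2: Enumerate all 2-bundle partitions and take the smaller bundle:
  Partition 1: {66} vs {36,59} -> bundles 66, 95; min = 66
  Partition 2: {36} vs {66,59} -> bundles 36, 125; min = 36
  Partition 3: {59} vs {66,36} -> bundles 59, 102; min = 59
Step 3: MMS = max(66, 36, 59) = 66

66


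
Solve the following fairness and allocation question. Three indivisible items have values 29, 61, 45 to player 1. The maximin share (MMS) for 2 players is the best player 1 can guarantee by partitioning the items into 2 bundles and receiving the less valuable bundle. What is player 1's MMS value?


Step 1: Item values = 29, 61, 45
Step 2: Enumerate all 2-bundle partitions and take the smaller bundle:
  Partition 1: {29} vs {61,45} -> bundles 29, 106; min = 29
  Partition 2: {61} vs {29,45} -> bundles 61, 74; min = 61
  Partition 3: {45} vs {29,61} -> bundles 45, 90; min = 45
Step 3: MMS = max(29, 61, 45) = 61

61


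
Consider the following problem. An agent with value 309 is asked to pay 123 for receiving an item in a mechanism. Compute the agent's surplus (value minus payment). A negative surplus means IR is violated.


Step 1: Surplus = value - payment = 309 - 123 = 186
Step 2: IR is satisfied (surplus >= 0)

186


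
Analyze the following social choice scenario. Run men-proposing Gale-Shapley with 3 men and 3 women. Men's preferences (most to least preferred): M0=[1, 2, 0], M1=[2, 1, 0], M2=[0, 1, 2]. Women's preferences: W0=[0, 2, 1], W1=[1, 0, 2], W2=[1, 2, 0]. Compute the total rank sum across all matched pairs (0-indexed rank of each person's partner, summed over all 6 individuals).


Step 1: Run Gale-Shapley (men propose, women hold best offer):
  M0 proposes to W1; she accepts
  M1 proposes to W2; she accepts
  M2 proposes to W0; she accepts
Step 2: Final matching: W0-M2, W1-M0, W2-M1
Step 3: 0-indexed ranks (man's rank of his match, then woman's): 0 + 1 + 0 + 1 + 0 + 0
Step 4: Total rank sum = 2

2


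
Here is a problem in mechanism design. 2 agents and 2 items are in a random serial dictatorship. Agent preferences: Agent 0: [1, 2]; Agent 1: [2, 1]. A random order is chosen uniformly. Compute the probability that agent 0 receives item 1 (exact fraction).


Step 1: Agent 0 wants item 1
Step 2: There are 2 possible orderings of agents
Step 3: In 2 orderings, agent 0 gets item 1
Step 4: Probability = 2/2 = 1

1


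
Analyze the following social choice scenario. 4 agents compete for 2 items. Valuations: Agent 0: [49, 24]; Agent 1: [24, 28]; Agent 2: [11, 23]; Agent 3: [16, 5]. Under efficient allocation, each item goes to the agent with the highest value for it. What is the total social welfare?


Step 1: For each item, find the maximum value among all agents.
Step 2: Item 0 -> Agent 0 (value 49)
Step 3: Item 1 -> Agent 1 (value 28)
Step 4: Total welfare = 49 + 28 = 77

77


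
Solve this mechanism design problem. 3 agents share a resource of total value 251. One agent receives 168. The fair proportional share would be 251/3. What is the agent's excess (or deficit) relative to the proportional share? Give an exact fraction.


Step 1: Proportional share = 251/3
Step 2: Agent's actual allocation = 168
Step 3: Excess = 168 - 251/3 = 253/3

253/3


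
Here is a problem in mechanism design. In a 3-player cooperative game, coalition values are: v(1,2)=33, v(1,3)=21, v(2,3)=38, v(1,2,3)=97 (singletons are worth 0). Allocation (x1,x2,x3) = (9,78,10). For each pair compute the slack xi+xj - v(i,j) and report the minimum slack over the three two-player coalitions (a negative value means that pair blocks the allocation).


Step 1: Slack for coalition (1,2): x1+x2 - v12 = 87 - 33 = 54
Step 2: Slack for coalition (1,3): x1+x3 - v13 = 19 - 21 = -2
Step 3: Slack for coalition (2,3): x2+x3 - v23 = 88 - 38 = 50
Step 4: Minimum slack = min(54, -2, 50) = -2, attained by (1,3); coalition (1,3) can block (slack < 0), so the allocation is not in the core

-2


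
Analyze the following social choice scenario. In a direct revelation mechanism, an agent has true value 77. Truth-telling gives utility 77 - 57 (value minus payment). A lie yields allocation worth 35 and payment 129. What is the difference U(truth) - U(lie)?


Step 1: U(truth) = value - payment = 77 - 57 = 20
Step 2: U(lie) = allocation - payment = 35 - 129 = -94
Step 3: IC gap = 20 - (-94) = 114

114


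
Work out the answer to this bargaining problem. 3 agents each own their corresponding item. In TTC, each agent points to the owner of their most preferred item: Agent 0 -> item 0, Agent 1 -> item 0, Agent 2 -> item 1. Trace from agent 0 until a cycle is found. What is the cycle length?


Step 1: Trace the pointer graph from agent 0: 0 -> 0
Step 2: A cycle is detected when we revisit agent 0
Step 3: The cycle is: 0 -> 0
Step 4: Cycle length = 1

1


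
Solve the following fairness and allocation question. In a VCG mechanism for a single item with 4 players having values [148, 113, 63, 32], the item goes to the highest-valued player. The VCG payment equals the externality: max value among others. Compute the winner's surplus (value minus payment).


Step 1: The winner is the agent with the highest value: agent 0 with value 148
Step 2: Values of other agents: [113, 63, 32]
Step 3: VCG payment = max of others' values = 113
Step 4: Surplus = 148 - 113 = 35

35


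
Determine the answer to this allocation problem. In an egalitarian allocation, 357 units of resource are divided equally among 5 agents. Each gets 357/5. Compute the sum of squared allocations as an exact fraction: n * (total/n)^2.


Step 1: Each agent's share = 357/5
Step 2: Square of each share = (357/5)^2 = 127449/25
Step 3: Sum of squares = 5 * 127449/25 = 127449/5

127449/5


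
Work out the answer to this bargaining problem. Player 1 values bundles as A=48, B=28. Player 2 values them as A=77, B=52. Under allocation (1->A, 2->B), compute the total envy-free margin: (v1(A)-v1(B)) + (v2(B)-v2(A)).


Step 1: Player 1's margin = v1(A) - v1(B) = 48 - 28 = 20
Step 2: Player 2's margin = v2(B) - v2(A) = 52 - 77 = -25
Step 3: Total margin = 20 + -25 = -5

-5


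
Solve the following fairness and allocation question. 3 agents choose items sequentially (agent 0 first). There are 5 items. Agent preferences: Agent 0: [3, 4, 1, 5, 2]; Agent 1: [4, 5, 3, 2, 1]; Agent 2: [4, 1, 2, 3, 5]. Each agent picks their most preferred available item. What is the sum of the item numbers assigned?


Step 1: Agent 0 picks item 3
Step 2: Agent 1 picks item 4
Step 3: Agent 2 picks item 1
Step 4: Sum = 3 + 4 + 1 = 8

8


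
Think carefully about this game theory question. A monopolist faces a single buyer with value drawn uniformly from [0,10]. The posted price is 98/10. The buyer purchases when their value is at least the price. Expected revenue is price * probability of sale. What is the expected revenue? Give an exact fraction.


Step 1: Posted price r = 49/5, value support [0,10]
Step 2: P(v >= r) = (10 - 49/5)/10 = 1/50
Step 3: Expected revenue = r * P(v >= r) = 49/5 * 1/50
Step 4: Revenue = 49/250

49/250


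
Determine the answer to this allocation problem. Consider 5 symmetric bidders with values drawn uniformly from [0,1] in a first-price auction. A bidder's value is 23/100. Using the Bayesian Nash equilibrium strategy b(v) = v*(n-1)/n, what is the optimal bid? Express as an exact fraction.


Step 1: The symmetric BNE bidding function is b(v) = v * (n-1) / n
Step 2: Substitute v = 23/100 and n = 5
Step 3: b = 23/100 * 4/5
Step 4: b = 23/125

23/125


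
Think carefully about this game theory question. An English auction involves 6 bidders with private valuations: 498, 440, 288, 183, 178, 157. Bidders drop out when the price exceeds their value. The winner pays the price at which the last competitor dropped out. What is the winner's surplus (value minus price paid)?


Step 1: Identify the highest value: 498
Step 2: Identify the second-highest value: 440
Step 3: The final price = second-highest value = 440
Step 4: Surplus = 498 - 440 = 58

58


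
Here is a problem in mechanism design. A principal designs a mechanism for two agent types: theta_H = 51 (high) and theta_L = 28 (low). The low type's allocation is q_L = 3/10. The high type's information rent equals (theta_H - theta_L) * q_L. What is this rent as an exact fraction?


Step 1: theta_H - theta_L = 51 - 28 = 23
Step 2: Information rent = (theta_H - theta_L) * q_L
Step 3: = 23 * 3/10
Step 4: = 69/10

69/10


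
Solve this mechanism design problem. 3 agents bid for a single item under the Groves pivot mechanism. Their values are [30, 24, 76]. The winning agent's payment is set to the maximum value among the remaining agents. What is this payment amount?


Step 1: The efficient winner is agent 2 with value 76
Step 2: Other agents' values: [30, 24]
Step 3: Pivot payment = max(others) = 30
Step 4: The winner pays 30

30


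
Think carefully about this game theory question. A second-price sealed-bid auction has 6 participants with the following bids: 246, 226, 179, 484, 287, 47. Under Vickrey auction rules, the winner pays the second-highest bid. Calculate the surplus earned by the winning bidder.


Step 1: Sort bids in descending order: 484, 287, 246, 226, 179, 47
Step 2: The winning bid is the highest: 484
Step 3: The payment equals the second-highest bid: 287
Step 4: Surplus = winner's bid - payment = 484 - 287 = 197

197


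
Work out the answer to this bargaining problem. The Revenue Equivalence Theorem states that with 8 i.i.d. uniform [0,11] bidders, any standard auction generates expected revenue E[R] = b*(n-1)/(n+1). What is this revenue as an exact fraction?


Step 1: By Revenue Equivalence, expected revenue = b*(n-1)/(n+1)
Step 2: Substituting n = 8, b = 11
Step 3: Revenue = 11*(8-1)/(8+1) = 11*7/9
Step 4: Revenue = 77/9

77/9


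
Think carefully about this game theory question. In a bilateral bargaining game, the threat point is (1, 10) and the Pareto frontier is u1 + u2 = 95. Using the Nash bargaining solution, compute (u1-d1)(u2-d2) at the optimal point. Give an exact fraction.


Step 1: The Nash solution splits surplus symmetrically above the disagreement point
Step 2: u1 = (total + d1 - d2)/2 = (95 + 1 - 10)/2 = 43
Step 3: u2 = (total - d1 + d2)/2 = (95 - 1 + 10)/2 = 52
Step 4: Nash product = (43 - 1) * (52 - 10)
Step 5: = 42 * 42 = 1764

1764


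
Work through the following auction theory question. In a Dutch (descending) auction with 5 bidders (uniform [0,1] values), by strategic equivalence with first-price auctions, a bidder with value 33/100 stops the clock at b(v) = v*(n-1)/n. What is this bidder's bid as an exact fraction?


Step 1: Dutch auctions are strategically equivalent to first-price auctions
Step 2: The equilibrium bid is b(v) = v*(n-1)/n
Step 3: b = 33/100 * 4/5
Step 4: b = 33/125

33/125


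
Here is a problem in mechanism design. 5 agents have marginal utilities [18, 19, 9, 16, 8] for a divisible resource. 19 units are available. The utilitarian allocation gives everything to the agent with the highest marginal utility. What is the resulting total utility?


Step 1: The marginal utilities are [18, 19, 9, 16, 8]
Step 2: The highest marginal utility is 19
Step 3: All 19 units go to that agent
Step 4: Total utility = 19 * 19 = 361

361


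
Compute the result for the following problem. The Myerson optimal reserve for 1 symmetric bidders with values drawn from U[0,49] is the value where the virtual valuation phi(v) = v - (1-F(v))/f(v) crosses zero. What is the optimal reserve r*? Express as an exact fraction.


Step 1: For U[0,49], F(v) = v/49 and f(v) = 1/49
Step 2: phi(v) = v - (1 - v/49)/(1/49) = v - (49 - v) = 2v - 49
Step 3: Set phi(r*) = 0: 2r* - 49 = 0
Step 4: r* = 49/2 (the number of bidders n = 1 does not enter)

49/2


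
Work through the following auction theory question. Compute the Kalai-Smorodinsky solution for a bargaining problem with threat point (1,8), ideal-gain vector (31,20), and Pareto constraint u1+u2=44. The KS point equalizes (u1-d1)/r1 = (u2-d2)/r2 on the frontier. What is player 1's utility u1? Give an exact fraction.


Step 1: At the KS point, (u1-d1)/r1 = (u2-d2)/r2 = t and u1+u2 = 44
Step 2: u1 = d1 + r1*t and u2 = d2 + r2*t, so (d1 + r1*t) + (d2 + r2*t) = 44
Step 3: t = (44 - 1 - 8)/(31 + 20) = 35/51
Step 4: u1 = d1 + r1*t = 1 + 31 * 35/51 = 1136/51
Step 5: (Check: u2 = d2 + r2*t = 1108/51; u1+u2 = 1136/51 + 1108/51 = 44, on the frontier.)

1136/51


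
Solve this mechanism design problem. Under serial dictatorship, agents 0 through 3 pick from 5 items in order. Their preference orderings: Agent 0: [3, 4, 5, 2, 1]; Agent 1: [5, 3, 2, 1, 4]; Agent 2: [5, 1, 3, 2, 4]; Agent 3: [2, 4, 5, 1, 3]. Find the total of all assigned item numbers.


Step 1: Agent 0 picks item 3
Step 2: Agent 1 picks item 5
Step 3: Agent 2 picks item 1
Step 4: Agent 3 picks item 2
Step 5: Sum = 3 + 5 + 1 + 2 = 11

11


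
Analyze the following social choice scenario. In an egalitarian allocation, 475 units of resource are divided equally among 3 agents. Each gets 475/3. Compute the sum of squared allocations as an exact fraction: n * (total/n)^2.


Step 1: Each agent's share = 475/3
Step 2: Square of each share = (475/3)^2 = 225625/9
Step 3: Sum of squares = 3 * 225625/9 = 225625/3

225625/3


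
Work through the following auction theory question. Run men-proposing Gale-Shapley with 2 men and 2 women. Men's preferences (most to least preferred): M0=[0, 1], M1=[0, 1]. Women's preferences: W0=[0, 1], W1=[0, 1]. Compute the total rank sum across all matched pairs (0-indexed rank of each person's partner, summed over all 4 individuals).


Step 1: Run Gale-Shapley (men propose, women hold best offer):
  M0 proposes to W0; she accepts
  M1 proposes to W0; rejected
  M1 proposes to W1; she accepts
Step 2: Final matching: W0-M0, W1-M1
Step 3: 0-indexed ranks (man's rank of his match, then woman's): 0 + 0 + 1 + 1
Step 4: Total rank sum = 2

2


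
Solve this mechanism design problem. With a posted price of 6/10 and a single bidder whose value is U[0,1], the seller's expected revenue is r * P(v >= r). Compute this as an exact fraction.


Step 1: Posted price r = 3/5, value support [0,1]
Step 2: P(v >= r) = (1 - 3/5)/1 = 2/5
Step 3: Expected revenue = r * P(v >= r) = 3/5 * 2/5
Step 4: Revenue = 6/25

6/25


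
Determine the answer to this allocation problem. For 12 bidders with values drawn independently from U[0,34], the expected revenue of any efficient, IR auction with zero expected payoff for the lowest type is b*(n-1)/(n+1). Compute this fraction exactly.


Step 1: By Revenue Equivalence, expected revenue = b*(n-1)/(n+1)
Step 2: Substituting n = 12, b = 34
Step 3: Revenue = 34*(12-1)/(12+1) = 34*11/13
Step 4: Revenue = 374/13

374/13


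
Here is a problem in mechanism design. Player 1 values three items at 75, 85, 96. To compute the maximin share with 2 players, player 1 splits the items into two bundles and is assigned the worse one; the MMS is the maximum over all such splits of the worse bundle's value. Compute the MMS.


Step 1: Item values = 75, 85, 96
Step 2: Enumerate all 2-bundle partitions and take the smaller bundle:
  Partition 1: {75} vs {85,96} -> bundles 75, 181; min = 75
  Partition 2: {85} vs {75,96} -> bundles 85, 171; min = 85
  Partition 3: {96} vs {75,85} -> bundles 96, 160; min = 96
Step 3: MMS = max(75, 85, 96) = 96

96


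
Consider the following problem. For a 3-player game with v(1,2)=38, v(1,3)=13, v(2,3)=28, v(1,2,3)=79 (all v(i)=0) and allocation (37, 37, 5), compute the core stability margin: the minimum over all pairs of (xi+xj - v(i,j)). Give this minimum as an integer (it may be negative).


Step 1: Slack for coalition (1,2): x1+x2 - v12 = 74 - 38 = 36
Step 2: Slack for coalition (1,3): x1+x3 - v13 = 42 - 13 = 29
Step 3: Slack for coalition (2,3): x2+x3 - v23 = 42 - 28 = 14
Step 4: Minimum slack = min(36, 29, 14) = 14, attained by (2,3); no pair can gain by deviating, so the allocation is in the core

14


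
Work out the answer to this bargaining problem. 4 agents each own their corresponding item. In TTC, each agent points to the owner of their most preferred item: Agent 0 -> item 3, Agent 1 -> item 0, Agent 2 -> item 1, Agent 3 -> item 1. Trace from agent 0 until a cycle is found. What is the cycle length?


Step 1: Trace the pointer graph from agent 0: 0 -> 3 -> 1 -> 0
Step 2: A cycle is detected when we revisit agent 0
Step 3: The cycle is: 0 -> 3 -> 1 -> 0
Step 4: Cycle length = 3

3


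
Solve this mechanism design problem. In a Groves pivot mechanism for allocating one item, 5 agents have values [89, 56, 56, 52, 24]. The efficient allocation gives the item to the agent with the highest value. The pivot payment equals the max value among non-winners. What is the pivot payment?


Step 1: The efficient winner is agent 0 with value 89
Step 2: Other agents' values: [56, 56, 52, 24]
Step 3: Pivot payment = max(others) = 56
Step 4: The winner pays 56

56


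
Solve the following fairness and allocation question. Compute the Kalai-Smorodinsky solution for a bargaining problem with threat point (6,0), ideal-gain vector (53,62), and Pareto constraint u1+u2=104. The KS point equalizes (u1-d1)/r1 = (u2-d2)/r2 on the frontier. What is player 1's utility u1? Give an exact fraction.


Step 1: At the KS point, (u1-d1)/r1 = (u2-d2)/r2 = t and u1+u2 = 104
Step 2: u1 = d1 + r1*t and u2 = d2 + r2*t, so (d1 + r1*t) + (d2 + r2*t) = 104
Step 3: t = (104 - 6 - 0)/(53 + 62) = 98/115
Step 4: u1 = d1 + r1*t = 6 + 53 * 98/115 = 5884/115
Step 5: (Check: u2 = d2 + r2*t = 6076/115; u1+u2 = 5884/115 + 6076/115 = 104, on the frontier.)

5884/115


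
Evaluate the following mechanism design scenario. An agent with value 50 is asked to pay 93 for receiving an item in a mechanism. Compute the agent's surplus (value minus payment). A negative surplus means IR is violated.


Step 1: Surplus = value - payment = 50 - 93 = -43
Step 2: IR is violated (surplus < 0)

-43


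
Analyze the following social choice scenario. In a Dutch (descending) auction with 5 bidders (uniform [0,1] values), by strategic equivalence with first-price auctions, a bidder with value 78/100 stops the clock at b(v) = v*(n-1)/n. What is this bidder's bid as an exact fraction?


Step 1: Dutch auctions are strategically equivalent to first-price auctions
Step 2: The equilibrium bid is b(v) = v*(n-1)/n
Step 3: b = 39/50 * 4/5
Step 4: b = 78/125

78/125


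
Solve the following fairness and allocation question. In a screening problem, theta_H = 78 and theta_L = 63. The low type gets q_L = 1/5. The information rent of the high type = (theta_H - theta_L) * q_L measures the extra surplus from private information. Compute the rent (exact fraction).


Step 1: theta_H - theta_L = 78 - 63 = 15
Step 2: Information rent = (theta_H - theta_L) * q_L
Step 3: = 15 * 1/5
Step 4: = 3

3


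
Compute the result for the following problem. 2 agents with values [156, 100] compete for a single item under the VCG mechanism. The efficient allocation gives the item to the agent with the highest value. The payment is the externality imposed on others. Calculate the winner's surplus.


Step 1: The winner is the agent with the highest value: agent 0 with value 156
Step 2: Values of other agents: [100]
Step 3: VCG payment = max of others' values = 100
Step 4: Surplus = 156 - 100 = 56

56


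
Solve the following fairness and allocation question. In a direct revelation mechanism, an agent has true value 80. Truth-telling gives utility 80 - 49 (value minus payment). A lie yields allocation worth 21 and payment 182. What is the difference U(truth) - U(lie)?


Step 1: U(truth) = value - payment = 80 - 49 = 31
Step 2: U(lie) = allocation - payment = 21 - 182 = -161
Step 3: IC gap = 31 - (-161) = 192

192


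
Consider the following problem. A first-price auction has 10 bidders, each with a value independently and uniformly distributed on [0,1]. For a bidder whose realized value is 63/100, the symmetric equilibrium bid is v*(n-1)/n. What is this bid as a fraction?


Step 1: The symmetric BNE bidding function is b(v) = v * (n-1) / n
Step 2: Substitute v = 63/100 and n = 10
Step 3: b = 63/100 * 9/10
Step 4: b = 567/1000

567/1000


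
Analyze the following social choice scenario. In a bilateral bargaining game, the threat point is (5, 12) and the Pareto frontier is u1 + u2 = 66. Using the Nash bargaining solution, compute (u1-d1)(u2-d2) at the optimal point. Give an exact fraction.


Step 1: The Nash solution splits surplus symmetrically above the disagreement point
Step 2: u1 = (total + d1 - d2)/2 = (66 + 5 - 12)/2 = 59/2
Step 3: u2 = (total - d1 + d2)/2 = (66 - 5 + 12)/2 = 73/2
Step 4: Nash product = (59/2 - 5) * (73/2 - 12)
Step 5: = 49/2 * 49/2 = 2401/4

2401/4


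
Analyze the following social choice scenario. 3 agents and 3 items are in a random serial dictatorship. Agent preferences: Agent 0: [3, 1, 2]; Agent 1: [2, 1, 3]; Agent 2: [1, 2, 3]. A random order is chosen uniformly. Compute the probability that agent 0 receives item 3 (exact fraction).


Step 1: Agent 0 wants item 3
Step 2: There are 6 possible orderings of agents
Step 3: In 6 orderings, agent 0 gets item 3
Step 4: Probability = 6/6 = 1

1


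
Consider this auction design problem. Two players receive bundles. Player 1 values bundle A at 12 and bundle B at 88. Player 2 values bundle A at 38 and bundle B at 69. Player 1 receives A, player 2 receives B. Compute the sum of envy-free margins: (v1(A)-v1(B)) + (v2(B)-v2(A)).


Step 1: Player 1's margin = v1(A) - v1(B) = 12 - 88 = -76
Step 2: Player 2's margin = v2(B) - v2(A) = 69 - 38 = 31
Step 3: Total margin = -76 + 31 = -45

-45


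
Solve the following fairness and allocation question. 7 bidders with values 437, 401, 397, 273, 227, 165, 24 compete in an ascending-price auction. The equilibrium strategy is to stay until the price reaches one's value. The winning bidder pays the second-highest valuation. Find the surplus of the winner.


Step 1: Identify the highest value: 437
Step 2: Identify the second-highest value: 401
Step 3: The final price = second-highest value = 401
Step 4: Surplus = 437 - 401 = 36

36


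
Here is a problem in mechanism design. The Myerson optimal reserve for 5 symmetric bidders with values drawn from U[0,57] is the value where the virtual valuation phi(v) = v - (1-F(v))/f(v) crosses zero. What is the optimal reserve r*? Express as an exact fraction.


Step 1: For U[0,57], F(v) = v/57 and f(v) = 1/57
Step 2: phi(v) = v - (1 - v/57)/(1/57) = v - (57 - v) = 2v - 57
Step 3: Set phi(r*) = 0: 2r* - 57 = 0
Step 4: r* = 57/2 (the number of bidders n = 5 does not enter)

57/2


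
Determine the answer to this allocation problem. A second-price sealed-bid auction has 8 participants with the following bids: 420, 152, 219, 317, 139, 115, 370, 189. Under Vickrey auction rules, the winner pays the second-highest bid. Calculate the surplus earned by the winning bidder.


Step 1: Sort bids in descending order: 420, 370, 317, 219, 189, 152, 139, 115
Step 2: The winning bid is the highest: 420
Step 3: The payment equals the second-highest bid: 370
Step 4: Surplus = winner's bid - payment = 420 - 370 = 50

50


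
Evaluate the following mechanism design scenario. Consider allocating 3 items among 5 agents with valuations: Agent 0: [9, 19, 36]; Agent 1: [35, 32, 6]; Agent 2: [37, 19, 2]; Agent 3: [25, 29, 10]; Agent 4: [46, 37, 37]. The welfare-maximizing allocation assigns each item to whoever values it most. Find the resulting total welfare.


Step 1: For each item, find the maximum value among all agents.
Step 2: Item 0 -> Agent 4 (value 46)
Step 3: Item 1 -> Agent 4 (value 37)
Step 4: Item 2 -> Agent 4 (value 37)
Step 5: Total welfare = 46 + 37 + 37 = 120

120


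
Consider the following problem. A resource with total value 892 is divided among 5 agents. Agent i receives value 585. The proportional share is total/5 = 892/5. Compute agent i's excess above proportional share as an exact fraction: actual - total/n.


Step 1: Proportional share = 892/5
Step 2: Agent's actual allocation = 585
Step 3: Excess = 585 - 892/5 = 2033/5

2033/5


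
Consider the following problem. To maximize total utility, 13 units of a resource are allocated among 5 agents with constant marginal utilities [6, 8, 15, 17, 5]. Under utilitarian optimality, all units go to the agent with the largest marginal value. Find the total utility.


Step 1: The marginal utilities are [6, 8, 15, 17, 5]
Step 2: The highest marginal utility is 17
Step 3: All 13 units go to that agent
Step 4: Total utility = 17 * 13 = 221

221


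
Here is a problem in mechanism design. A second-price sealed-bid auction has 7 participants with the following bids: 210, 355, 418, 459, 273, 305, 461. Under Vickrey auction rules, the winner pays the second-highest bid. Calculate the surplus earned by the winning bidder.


Step 1: Sort bids in descending order: 461, 459, 418, 355, 305, 273, 210
Step 2: The winning bid is the highest: 461
Step 3: The payment equals the second-highest bid: 459
Step 4: Surplus = winner's bid - payment = 461 - 459 = 2

2


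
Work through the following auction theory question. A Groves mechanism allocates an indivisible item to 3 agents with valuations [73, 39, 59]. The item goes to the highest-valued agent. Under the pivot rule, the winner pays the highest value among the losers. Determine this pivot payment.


Step 1: The efficient winner is agent 0 with value 73
Step 2: Other agents' values: [39, 59]
Step 3: Pivot payment = max(others) = 59
Step 4: The winner pays 59

59


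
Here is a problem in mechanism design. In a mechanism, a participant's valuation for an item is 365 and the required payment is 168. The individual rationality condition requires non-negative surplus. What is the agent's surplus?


Step 1: Surplus = value - payment = 365 - 168 = 197
Step 2: IR is satisfied (surplus >= 0)

197


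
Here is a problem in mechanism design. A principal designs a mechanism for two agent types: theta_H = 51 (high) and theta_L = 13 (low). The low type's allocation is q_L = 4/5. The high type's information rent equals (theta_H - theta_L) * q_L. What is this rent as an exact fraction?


Step 1: theta_H - theta_L = 51 - 13 = 38
Step 2: Information rent = (theta_H - theta_L) * q_L
Step 3: = 38 * 4/5
Step 4: = 152/5

152/5


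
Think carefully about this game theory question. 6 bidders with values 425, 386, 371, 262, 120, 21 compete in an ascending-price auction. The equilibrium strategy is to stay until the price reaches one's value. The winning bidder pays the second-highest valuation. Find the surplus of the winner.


Step 1: Identify the highest value: 425
Step 2: Identify the second-highest value: 386
Step 3: The final price = second-highest value = 386
Step 4: Surplus = 425 - 386 = 39

39


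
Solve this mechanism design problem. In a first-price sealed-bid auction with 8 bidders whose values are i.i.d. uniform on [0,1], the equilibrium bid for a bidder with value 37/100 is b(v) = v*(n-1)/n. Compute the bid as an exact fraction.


Step 1: The symmetric BNE bidding function is b(v) = v * (n-1) / n
Step 2: Substitute v = 37/100 and n = 8
Step 3: b = 37/100 * 7/8
Step 4: b = 259/800

259/800


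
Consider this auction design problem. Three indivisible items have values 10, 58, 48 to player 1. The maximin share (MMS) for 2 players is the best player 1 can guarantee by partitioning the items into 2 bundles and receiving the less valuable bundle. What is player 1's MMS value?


Step 1: Item values = 10, 58, 48
Step 2: Enumerate all 2-bundle partitions and take the smaller bundle:
  Partition 1: {10} vs {58,48} -> bundles 10, 106; min = 10
  Partition 2: {58} vs {10,48} -> bundles 58, 58; min = 58
  Partition 3: {48} vs {10,58} -> bundles 48, 68; min = 48
Step 3: MMS = max(10, 58, 48) = 58

58


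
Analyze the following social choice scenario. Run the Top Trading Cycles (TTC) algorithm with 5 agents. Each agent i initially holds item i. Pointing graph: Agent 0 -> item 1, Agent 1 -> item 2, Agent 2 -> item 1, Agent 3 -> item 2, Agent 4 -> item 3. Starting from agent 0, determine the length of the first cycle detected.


Step 1: Trace the pointer graph from agent 0: 0 -> 1 -> 2 -> 1
Step 2: A cycle is detected when we revisit agent 1
Step 3: The cycle is: 1 -> 2 -> 1
Step 4: Cycle length = 2

2


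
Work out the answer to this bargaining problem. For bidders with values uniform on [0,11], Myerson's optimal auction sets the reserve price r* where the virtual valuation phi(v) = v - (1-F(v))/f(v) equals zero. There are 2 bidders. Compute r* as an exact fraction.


Step 1: For U[0,11], F(v) = v/11 and f(v) = 1/11
Step 2: phi(v) = v - (1 - v/11)/(1/11) = v - (11 - v) = 2v - 11
Step 3: Set phi(r*) = 0: 2r* - 11 = 0
Step 4: r* = 11/2 (the number of bidders n = 2 does not enter)

11/2


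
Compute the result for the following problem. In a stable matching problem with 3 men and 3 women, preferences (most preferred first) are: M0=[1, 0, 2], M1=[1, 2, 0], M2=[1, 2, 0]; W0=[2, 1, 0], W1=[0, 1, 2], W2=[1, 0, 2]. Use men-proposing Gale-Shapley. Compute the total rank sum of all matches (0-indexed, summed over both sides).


Step 1: Run Gale-Shapley (men propose, women hold best offer):
  M0 proposes to W1; she accepts
  M1 proposes to W1; rejected
  M1 proposes to W2; she accepts
  M2 proposes to W1; rejected
  M2 proposes to W2; rejected
  M2 proposes to W0; she accepts
Step 2: Final matching: W0-M2, W1-M0, W2-M1
Step 3: 0-indexed ranks (man's rank of his match, then woman's): 2 + 0 + 0 + 0 + 1 + 0
Step 4: Total rank sum = 3

3


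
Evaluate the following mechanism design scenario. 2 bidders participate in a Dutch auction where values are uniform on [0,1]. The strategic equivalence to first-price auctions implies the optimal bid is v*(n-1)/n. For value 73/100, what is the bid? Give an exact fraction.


Step 1: Dutch auctions are strategically equivalent to first-price auctions
Step 2: The equilibrium bid is b(v) = v*(n-1)/n
Step 3: b = 73/100 * 1/2
Step 4: b = 73/200

73/200


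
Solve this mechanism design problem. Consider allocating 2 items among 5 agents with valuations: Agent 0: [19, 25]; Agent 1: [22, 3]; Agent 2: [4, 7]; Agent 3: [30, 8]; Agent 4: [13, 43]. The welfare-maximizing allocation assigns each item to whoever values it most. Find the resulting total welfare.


Step 1: For each item, find the maximum value among all agents.
Step 2: Item 0 -> Agent 3 (value 30)
Step 3: Item 1 -> Agent 4 (value 43)
Step 4: Total welfare = 30 + 43 = 73

73


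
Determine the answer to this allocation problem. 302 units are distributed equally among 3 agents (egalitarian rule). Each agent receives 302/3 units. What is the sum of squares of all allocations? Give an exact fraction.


Step 1: Each agent's share = 302/3
Step 2: Square of each share = (302/3)^2 = 91204/9
Step 3: Sum of squares = 3 * 91204/9 = 91204/3

91204/3


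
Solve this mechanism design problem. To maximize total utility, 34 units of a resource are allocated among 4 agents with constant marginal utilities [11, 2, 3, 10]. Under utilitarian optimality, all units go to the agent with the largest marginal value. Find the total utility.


Step 1: The marginal utilities are [11, 2, 3, 10]
Step 2: The highest marginal utility is 11
Step 3: All 34 units go to that agent
Step 4: Total utility = 11 * 34 = 374

374


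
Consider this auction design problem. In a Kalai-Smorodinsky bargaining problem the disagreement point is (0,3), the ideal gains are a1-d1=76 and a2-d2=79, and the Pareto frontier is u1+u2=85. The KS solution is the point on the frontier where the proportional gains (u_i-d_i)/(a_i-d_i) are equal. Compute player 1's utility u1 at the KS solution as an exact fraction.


Step 1: At the KS point, (u1-d1)/r1 = (u2-d2)/r2 = t and u1+u2 = 85
Step 2: u1 = d1 + r1*t and u2 = d2 + r2*t, so (d1 + r1*t) + (d2 + r2*t) = 85
Step 3: t = (85 - 0 - 3)/(76 + 79) = 82/155
Step 4: u1 = d1 + r1*t = 0 + 76 * 82/155 = 6232/155
Step 5: (Check: u2 = d2 + r2*t = 6943/155; u1+u2 = 6232/155 + 6943/155 = 85, on the frontier.)

6232/155


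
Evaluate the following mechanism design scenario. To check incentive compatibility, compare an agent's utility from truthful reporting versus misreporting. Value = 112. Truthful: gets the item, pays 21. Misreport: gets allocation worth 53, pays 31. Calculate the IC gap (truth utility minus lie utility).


Step 1: U(truth) = value - payment = 112 - 21 = 91
Step 2: U(lie) = allocation - payment = 53 - 31 = 22
Step 3: IC gap = 91 - 22 = 69

69


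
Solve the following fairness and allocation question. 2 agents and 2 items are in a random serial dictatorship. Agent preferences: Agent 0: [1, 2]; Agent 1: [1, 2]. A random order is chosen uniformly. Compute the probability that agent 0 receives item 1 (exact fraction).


Step 1: Agent 0 wants item 1
Step 2: There are 2 possible orderings of agents
Step 3: In 1 orderings, agent 0 gets item 1
Step 4: Probability = 1/2

1/2


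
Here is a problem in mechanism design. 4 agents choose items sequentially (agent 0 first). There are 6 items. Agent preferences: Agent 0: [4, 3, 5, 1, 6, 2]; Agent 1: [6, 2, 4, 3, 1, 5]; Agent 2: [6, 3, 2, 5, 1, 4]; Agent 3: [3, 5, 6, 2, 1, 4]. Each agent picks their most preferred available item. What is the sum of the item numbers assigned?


Step 1: Agent 0 picks item 4
Step 2: Agent 1 picks item 6
Step 3: Agent 2 picks item 3
Step 4: Agent 3 picks item 5
Step 5: Sum = 4 + 6 + 3 + 5 = 18

18


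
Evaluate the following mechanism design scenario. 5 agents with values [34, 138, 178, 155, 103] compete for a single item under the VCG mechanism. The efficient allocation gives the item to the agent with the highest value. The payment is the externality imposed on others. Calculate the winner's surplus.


Step 1: The winner is the agent with the highest value: agent 2 with value 178
Step 2: Values of other agents: [34, 138, 155, 103]
Step 3: VCG payment = max of others' values = 155
Step 4: Surplus = 178 - 155 = 23

23


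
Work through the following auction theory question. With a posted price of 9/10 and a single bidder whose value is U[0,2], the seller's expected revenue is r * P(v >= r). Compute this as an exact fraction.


Step 1: Posted price r = 9/10, value support [0,2]
Step 2: P(v >= r) = (2 - 9/10)/2 = 11/20
Step 3: Expected revenue = r * P(v >= r) = 9/10 * 11/20
Step 4: Revenue = 99/200

99/200


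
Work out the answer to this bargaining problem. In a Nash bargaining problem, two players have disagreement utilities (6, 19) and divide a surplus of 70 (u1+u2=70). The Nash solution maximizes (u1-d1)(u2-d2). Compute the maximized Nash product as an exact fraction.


Step 1: The Nash solution splits surplus symmetrically above the disagreement point
Step 2: u1 = (total + d1 - d2)/2 = (70 + 6 - 19)/2 = 57/2
Step 3: u2 = (total - d1 + d2)/2 = (70 - 6 + 19)/2 = 83/2
Step 4: Nash product = (57/2 - 6) * (83/2 - 19)
Step 5: = 45/2 * 45/2 = 2025/4

2025/4
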